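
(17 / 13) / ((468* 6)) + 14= 511073 / 36504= 14.00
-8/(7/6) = -48/7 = -6.86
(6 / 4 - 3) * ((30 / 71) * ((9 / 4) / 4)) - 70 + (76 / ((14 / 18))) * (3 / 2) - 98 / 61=36190425 / 485072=74.61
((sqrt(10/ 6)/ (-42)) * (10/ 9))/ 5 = -sqrt(15)/ 567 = -0.01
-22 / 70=-0.31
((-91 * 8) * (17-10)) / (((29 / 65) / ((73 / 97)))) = -8595.99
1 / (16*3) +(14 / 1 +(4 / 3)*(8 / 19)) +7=21.58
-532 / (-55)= 532 / 55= 9.67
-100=-100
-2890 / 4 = -1445 / 2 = -722.50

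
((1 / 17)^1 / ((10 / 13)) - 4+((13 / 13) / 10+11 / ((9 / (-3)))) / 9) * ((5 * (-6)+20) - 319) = 3261706 / 2295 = 1421.22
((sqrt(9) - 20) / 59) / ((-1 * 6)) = 17 / 354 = 0.05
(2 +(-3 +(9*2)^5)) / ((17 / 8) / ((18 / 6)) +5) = 45349608 / 137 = 331019.04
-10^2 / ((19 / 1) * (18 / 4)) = -200 / 171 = -1.17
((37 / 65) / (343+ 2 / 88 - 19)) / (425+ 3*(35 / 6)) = 0.00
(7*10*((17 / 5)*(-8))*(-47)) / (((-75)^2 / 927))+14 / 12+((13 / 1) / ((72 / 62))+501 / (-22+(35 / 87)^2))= 54808422423797 / 3719092500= 14737.04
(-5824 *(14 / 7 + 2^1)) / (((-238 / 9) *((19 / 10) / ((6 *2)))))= 1797120 / 323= 5563.84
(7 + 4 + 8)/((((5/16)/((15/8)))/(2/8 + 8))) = 1881/2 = 940.50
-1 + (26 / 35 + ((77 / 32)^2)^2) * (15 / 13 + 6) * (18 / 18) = 116481503143 / 477102080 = 244.14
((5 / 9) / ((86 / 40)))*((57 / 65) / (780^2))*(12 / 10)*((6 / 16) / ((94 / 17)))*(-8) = -323 / 1332041100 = -0.00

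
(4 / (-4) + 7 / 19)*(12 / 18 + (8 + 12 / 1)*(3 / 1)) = -38.32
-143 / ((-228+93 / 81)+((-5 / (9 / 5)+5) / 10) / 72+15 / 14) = 0.63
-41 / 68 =-0.60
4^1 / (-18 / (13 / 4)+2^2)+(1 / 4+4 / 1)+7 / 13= 569 / 260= 2.19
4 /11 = 0.36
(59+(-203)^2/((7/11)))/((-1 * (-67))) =967.40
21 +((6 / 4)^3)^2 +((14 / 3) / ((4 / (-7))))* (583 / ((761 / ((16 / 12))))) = 24.05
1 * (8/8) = 1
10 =10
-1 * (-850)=850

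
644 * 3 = 1932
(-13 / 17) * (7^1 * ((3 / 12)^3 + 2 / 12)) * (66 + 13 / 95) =-4002271 / 62016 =-64.54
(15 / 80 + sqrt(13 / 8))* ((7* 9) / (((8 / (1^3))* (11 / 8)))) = 189 / 176 + 63* sqrt(26) / 44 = 8.37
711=711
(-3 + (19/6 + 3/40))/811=29/97320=0.00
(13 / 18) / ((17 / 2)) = 13 / 153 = 0.08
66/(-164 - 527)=-0.10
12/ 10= 6/ 5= 1.20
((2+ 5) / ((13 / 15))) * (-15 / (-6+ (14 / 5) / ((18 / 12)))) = 23625 / 806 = 29.31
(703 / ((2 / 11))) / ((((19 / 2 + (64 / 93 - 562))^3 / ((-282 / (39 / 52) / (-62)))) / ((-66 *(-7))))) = -69709983213024 / 1081214467788853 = -0.06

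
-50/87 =-0.57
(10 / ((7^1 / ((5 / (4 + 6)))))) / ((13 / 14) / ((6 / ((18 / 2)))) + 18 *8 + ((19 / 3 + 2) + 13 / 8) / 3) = 360 / 74951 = 0.00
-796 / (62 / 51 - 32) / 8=10149 / 3140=3.23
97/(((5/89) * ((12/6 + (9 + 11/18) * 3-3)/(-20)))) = -207192/167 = -1240.67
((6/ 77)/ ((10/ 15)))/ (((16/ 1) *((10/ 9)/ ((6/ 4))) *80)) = 243/ 1971200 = 0.00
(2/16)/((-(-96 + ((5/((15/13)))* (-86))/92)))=69/55228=0.00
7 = 7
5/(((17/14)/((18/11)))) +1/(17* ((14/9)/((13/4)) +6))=956367/141746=6.75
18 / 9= 2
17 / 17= 1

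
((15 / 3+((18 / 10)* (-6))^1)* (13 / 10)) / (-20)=377 / 1000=0.38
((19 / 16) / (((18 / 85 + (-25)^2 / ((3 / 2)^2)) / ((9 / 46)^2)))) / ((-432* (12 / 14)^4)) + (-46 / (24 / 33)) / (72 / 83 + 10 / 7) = -27.55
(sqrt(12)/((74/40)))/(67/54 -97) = -2160 * sqrt(3)/191327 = -0.02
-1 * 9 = -9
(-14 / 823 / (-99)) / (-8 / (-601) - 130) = -4207 / 3182573097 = -0.00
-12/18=-2/3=-0.67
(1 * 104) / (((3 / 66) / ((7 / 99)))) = 1456 / 9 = 161.78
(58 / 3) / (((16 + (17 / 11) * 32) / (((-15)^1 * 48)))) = -638 / 3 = -212.67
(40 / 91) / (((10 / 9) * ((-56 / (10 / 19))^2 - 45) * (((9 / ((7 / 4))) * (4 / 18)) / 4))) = 0.00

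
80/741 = 0.11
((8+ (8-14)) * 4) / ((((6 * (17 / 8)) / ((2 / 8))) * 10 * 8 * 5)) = 1 / 2550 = 0.00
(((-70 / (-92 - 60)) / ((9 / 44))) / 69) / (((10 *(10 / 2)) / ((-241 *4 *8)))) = -296912 / 58995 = -5.03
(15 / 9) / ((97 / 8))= 0.14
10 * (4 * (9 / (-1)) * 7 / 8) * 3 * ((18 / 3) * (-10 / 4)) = 14175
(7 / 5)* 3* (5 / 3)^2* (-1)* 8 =-280 / 3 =-93.33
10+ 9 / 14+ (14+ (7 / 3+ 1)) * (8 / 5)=8059 / 210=38.38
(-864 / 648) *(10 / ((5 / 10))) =-80 / 3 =-26.67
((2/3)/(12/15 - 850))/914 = -0.00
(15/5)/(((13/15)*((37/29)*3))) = 435/481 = 0.90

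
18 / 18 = 1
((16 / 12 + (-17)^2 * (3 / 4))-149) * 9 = 2487 / 4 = 621.75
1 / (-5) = -1 / 5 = -0.20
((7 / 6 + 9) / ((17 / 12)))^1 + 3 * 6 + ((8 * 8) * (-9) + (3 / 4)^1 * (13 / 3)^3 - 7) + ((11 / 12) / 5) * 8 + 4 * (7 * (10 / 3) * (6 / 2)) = -658907 / 3060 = -215.33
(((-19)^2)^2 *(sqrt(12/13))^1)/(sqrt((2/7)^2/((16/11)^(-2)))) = 10034717 *sqrt(39)/208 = 301282.63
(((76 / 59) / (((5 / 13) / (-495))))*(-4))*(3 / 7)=1173744 / 413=2842.00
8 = 8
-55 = -55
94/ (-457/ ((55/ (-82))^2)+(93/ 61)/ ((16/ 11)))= -0.09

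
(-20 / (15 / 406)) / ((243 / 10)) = -16240 / 729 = -22.28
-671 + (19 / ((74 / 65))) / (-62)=-3079783 / 4588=-671.27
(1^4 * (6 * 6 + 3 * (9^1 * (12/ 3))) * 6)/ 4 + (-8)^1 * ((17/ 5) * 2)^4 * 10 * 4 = -85498504/ 125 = -683988.03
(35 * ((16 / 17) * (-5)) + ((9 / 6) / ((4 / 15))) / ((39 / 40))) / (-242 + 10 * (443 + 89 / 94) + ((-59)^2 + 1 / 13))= -1650875 / 79757047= -0.02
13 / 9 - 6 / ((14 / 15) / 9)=-3554 / 63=-56.41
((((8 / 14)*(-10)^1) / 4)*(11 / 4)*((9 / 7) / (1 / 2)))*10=-4950 / 49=-101.02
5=5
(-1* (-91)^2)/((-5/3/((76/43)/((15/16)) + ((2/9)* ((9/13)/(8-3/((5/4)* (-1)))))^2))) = 6807904621/726700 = 9368.25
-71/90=-0.79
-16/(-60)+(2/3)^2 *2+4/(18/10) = 152/45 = 3.38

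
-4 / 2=-2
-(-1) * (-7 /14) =-1 /2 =-0.50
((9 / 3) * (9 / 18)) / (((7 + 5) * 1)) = 1 / 8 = 0.12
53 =53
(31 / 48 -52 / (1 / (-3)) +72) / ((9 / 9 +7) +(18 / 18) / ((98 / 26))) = 107555 / 3888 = 27.66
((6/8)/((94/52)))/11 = 39/1034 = 0.04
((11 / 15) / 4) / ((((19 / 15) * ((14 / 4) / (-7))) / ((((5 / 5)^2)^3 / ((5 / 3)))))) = -33 / 190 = -0.17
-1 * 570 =-570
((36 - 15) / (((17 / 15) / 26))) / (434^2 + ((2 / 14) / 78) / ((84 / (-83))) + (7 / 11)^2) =45450765360 / 17769966498269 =0.00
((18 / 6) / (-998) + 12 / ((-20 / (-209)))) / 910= 625731 / 4540900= 0.14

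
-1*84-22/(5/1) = -442/5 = -88.40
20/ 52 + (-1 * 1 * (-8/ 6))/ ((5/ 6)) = 129/ 65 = 1.98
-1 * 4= -4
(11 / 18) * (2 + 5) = 77 / 18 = 4.28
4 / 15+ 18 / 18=19 / 15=1.27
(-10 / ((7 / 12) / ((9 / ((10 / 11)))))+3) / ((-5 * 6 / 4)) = 778 / 35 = 22.23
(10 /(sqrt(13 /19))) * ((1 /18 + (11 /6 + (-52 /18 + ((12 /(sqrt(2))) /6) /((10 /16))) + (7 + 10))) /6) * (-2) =16 * sqrt(247) * (-10 - sqrt(2)) /39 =-73.60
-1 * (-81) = 81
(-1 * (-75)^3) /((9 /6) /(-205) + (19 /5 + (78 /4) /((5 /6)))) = 172968750 /11149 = 15514.28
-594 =-594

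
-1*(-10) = 10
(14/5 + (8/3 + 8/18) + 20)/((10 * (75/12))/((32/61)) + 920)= 74624/2992725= 0.02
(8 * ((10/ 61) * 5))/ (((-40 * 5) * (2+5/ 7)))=-14/ 1159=-0.01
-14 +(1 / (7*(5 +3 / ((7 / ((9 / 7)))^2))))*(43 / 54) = -9244739 / 661392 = -13.98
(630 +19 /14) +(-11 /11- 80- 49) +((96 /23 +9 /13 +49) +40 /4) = 2366025 /4186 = 565.22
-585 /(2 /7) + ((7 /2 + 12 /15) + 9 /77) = -786587 /385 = -2043.08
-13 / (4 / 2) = -13 / 2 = -6.50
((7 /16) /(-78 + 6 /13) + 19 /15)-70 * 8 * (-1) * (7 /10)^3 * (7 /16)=4913051 /57600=85.30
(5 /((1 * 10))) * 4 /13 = 2 /13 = 0.15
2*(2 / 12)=1 / 3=0.33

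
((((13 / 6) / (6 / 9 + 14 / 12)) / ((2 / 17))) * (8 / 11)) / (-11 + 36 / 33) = -884 / 1199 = -0.74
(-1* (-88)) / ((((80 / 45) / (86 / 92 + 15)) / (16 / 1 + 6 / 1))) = 798237 / 46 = 17352.98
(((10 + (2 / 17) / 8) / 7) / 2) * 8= 681 / 119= 5.72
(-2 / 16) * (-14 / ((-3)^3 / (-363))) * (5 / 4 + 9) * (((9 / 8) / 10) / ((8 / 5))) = 34727 / 2048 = 16.96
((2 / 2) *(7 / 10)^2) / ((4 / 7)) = 343 / 400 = 0.86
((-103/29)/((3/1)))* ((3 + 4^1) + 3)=-1030/87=-11.84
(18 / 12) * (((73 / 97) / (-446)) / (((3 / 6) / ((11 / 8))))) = -0.01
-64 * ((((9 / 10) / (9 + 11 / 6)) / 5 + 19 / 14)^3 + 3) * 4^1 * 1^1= -2107200277000864 / 1471818359375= -1431.70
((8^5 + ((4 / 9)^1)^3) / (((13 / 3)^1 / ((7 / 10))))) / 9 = 83607776 / 142155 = 588.15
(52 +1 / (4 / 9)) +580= 2537 / 4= 634.25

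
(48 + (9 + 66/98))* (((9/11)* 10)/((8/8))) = 254340/539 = 471.87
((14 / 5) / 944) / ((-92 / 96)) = -21 / 6785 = -0.00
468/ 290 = 234/ 145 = 1.61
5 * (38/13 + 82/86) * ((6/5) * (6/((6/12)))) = 156024/559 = 279.11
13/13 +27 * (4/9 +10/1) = 283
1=1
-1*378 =-378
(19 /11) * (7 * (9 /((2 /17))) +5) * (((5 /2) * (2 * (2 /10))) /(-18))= -20539 /396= -51.87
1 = 1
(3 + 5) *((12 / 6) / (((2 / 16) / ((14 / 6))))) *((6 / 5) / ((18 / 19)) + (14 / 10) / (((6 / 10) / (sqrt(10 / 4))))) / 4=4256 / 45 + 784 *sqrt(10) / 9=370.05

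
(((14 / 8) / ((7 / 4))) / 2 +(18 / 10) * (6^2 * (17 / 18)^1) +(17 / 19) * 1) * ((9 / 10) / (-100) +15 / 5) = 35571963 / 190000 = 187.22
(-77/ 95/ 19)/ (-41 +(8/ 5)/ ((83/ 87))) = 6391/ 5891159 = 0.00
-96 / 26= -48 / 13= -3.69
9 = 9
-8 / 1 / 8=-1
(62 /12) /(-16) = -0.32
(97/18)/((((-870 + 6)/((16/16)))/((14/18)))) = -679/139968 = -0.00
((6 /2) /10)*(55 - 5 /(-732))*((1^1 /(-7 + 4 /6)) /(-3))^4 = 8053 /63596648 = 0.00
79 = 79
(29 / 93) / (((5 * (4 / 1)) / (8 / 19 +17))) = 9599 / 35340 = 0.27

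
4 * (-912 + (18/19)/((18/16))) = -69248/19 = -3644.63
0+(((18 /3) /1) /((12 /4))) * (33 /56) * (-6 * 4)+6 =-156 /7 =-22.29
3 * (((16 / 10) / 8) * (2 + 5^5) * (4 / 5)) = 37524 / 25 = 1500.96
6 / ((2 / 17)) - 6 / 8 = 201 / 4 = 50.25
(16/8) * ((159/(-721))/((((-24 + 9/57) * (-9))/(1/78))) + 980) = 74898892153/38213721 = 1960.00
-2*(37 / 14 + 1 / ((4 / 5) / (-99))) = 3391 / 14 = 242.21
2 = 2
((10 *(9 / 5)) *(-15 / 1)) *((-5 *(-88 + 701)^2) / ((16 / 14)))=443877131.25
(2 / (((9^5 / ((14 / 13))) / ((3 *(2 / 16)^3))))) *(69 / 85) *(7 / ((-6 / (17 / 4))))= -1127 / 1310100480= -0.00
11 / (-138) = -11 / 138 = -0.08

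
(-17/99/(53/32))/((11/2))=-0.02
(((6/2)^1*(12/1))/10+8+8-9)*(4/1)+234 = 276.40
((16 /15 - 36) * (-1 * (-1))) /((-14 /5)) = 262 /21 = 12.48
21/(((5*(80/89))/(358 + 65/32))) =21532749/12800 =1682.25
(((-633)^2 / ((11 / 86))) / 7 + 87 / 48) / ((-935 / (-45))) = 4962152673 / 230384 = 21538.62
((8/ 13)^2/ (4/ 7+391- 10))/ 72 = 56/ 4062591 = 0.00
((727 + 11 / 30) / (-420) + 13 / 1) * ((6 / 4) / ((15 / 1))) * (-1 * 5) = -141979 / 25200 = -5.63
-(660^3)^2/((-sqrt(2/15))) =41326975008000000 * sqrt(30) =226357164453338428.02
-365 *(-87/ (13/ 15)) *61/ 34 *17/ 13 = 29055825/ 338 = 85963.98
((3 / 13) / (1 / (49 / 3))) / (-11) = -49 / 143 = -0.34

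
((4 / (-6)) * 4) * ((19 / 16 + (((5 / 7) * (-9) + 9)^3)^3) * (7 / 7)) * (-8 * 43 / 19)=546016642680412 / 2300155599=237382.48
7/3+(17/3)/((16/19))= 145/16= 9.06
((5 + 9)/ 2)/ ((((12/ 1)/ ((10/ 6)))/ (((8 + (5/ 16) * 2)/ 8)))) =805/ 768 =1.05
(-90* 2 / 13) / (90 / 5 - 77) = 180 / 767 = 0.23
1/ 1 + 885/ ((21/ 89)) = 26262/ 7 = 3751.71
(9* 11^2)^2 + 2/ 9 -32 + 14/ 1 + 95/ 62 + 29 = 1185933.75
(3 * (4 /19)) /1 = 0.63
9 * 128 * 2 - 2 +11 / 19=43749 / 19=2302.58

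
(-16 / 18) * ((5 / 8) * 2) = -10 / 9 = -1.11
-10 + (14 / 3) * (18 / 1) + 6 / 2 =77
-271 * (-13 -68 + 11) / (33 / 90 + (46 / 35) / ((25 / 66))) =99592500 / 20141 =4944.76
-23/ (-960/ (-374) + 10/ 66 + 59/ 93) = -133331/ 19436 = -6.86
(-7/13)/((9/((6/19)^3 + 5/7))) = -0.04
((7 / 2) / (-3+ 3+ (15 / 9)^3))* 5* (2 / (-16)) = -189 / 400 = -0.47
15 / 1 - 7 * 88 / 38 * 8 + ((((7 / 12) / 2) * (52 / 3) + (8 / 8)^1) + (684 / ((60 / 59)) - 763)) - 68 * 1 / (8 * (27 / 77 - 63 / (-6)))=-190314953 / 952470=-199.81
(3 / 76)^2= 9 / 5776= 0.00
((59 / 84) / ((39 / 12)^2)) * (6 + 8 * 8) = 2360 / 507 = 4.65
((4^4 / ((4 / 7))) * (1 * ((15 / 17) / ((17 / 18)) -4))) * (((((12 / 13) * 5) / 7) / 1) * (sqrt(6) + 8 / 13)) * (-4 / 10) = 10887168 / 48841 + 1360896 * sqrt(6) / 3757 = 1110.19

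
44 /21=2.10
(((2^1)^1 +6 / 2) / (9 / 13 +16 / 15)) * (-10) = -9750 / 343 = -28.43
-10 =-10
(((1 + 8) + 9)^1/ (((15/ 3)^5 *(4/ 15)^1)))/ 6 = 9/ 2500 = 0.00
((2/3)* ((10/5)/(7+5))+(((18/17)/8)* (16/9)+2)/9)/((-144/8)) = -55/2754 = -0.02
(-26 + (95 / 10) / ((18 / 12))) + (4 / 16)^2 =-941 / 48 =-19.60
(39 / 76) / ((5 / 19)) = 39 / 20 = 1.95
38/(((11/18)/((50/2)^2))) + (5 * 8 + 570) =434210/11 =39473.64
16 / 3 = 5.33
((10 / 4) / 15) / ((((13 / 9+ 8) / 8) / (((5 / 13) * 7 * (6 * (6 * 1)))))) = 3024 / 221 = 13.68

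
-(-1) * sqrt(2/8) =1/2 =0.50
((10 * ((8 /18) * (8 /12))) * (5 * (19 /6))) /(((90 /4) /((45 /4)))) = 1900 /81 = 23.46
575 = 575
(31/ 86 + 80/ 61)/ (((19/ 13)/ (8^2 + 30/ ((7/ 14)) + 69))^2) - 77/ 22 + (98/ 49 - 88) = 27522329907/ 946903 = 29065.63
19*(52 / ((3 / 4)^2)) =15808 / 9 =1756.44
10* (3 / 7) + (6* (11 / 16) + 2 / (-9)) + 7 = 7655 / 504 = 15.19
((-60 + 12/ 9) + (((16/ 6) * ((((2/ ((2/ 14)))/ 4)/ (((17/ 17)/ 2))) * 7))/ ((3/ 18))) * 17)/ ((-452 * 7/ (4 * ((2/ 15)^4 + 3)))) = -6046476928/ 120133125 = -50.33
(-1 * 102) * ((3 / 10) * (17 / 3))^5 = -72412707 / 50000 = -1448.25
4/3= 1.33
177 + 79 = 256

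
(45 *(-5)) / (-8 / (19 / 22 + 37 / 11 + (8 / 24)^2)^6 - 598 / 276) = 108473273669547587070 / 1045135895554990961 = 103.79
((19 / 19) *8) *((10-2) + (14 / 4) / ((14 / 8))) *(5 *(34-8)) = 10400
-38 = -38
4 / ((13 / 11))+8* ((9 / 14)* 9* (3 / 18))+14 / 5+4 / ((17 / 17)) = 8144 / 455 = 17.90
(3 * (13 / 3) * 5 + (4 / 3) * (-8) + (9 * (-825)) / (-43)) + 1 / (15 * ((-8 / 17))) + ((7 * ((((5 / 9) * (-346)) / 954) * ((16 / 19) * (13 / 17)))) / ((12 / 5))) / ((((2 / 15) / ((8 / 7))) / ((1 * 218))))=-1145490138023 / 2385019080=-480.29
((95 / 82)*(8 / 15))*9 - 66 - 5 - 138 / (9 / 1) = -9935 / 123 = -80.77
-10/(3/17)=-170/3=-56.67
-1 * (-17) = 17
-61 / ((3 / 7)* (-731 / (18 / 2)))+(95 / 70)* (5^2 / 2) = 383093 / 20468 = 18.72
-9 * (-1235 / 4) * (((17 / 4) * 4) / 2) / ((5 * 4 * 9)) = 4199 / 32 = 131.22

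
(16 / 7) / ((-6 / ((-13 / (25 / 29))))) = 5.74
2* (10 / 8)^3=125 / 32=3.91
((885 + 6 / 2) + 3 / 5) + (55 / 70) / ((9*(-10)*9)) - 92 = 9033433 / 11340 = 796.60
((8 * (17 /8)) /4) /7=17 /28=0.61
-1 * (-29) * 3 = 87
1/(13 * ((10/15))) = 3/26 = 0.12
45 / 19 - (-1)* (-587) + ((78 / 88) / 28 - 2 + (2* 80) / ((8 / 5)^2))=-12268131 / 23408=-524.10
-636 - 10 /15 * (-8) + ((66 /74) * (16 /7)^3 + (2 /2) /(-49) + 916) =11268223 /38073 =295.96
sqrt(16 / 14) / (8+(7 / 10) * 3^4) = 20 * sqrt(14) / 4529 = 0.02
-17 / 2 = -8.50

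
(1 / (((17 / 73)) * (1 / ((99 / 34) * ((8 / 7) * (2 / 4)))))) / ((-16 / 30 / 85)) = -542025 / 476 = -1138.71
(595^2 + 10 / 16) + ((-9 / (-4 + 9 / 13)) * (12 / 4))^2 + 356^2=7112411565 / 14792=480828.26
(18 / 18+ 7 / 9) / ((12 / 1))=4 / 27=0.15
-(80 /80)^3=-1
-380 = -380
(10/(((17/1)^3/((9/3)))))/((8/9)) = 135/19652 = 0.01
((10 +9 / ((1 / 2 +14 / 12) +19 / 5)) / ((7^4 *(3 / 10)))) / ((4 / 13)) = 62075 / 1181292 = 0.05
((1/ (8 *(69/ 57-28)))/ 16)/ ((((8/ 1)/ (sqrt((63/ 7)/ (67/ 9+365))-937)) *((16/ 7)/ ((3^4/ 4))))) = 10094301/ 33357824-96957 *sqrt(838)/ 55907713024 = 0.30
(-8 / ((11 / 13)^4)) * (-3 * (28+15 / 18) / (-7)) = -19764212 / 102487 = -192.85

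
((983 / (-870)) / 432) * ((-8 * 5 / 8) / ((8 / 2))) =983 / 300672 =0.00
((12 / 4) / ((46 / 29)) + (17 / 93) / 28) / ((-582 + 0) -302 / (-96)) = -0.00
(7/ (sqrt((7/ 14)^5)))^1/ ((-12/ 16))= -112*sqrt(2)/ 3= -52.80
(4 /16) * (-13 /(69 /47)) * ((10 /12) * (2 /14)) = -3055 /11592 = -0.26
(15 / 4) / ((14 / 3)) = 45 / 56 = 0.80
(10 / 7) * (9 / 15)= 0.86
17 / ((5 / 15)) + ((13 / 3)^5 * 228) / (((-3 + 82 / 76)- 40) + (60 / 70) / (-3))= -7459680551 / 909387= -8202.98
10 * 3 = 30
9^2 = 81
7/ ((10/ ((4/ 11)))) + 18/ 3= 344/ 55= 6.25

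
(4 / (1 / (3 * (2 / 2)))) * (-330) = -3960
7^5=16807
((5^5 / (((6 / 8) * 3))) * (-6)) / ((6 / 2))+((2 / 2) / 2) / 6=-99997 / 36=-2777.69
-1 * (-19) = 19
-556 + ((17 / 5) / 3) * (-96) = -3324 / 5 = -664.80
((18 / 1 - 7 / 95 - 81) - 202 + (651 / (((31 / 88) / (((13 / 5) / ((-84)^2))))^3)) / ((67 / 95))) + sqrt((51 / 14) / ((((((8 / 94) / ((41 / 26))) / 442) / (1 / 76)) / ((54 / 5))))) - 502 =-766505620701635833 / 999259442130600 + 153 * sqrt(1281455) / 2660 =-701.96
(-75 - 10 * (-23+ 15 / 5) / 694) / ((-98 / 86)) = 1114775 / 17003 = 65.56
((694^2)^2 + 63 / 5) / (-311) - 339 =-745894990.15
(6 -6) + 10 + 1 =11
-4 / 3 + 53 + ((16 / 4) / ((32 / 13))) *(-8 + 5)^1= 1123 / 24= 46.79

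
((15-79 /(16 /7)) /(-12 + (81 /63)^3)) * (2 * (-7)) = -27.74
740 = 740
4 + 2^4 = 20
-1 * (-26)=26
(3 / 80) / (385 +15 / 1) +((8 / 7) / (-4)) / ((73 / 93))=-5950467 / 16352000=-0.36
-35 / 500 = -7 / 100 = -0.07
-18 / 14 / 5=-9 / 35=-0.26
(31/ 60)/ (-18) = -31/ 1080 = -0.03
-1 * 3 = -3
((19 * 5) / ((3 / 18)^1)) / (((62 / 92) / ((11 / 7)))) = 288420 / 217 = 1329.12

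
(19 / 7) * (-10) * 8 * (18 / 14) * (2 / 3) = -9120 / 49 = -186.12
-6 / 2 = -3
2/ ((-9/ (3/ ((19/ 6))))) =-4/ 19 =-0.21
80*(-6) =-480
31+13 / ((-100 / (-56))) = 957 / 25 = 38.28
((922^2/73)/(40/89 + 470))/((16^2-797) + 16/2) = -37828738/814559915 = -0.05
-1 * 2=-2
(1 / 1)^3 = 1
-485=-485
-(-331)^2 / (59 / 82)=-8984002 / 59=-152271.22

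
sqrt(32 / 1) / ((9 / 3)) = 4 * sqrt(2) / 3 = 1.89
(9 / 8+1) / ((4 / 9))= 153 / 32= 4.78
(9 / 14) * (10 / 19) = 45 / 133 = 0.34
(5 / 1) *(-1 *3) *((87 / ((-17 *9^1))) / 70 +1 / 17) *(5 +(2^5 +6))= -7783 / 238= -32.70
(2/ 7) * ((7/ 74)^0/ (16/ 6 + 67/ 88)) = 528/ 6335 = 0.08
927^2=859329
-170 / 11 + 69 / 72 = -3827 / 264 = -14.50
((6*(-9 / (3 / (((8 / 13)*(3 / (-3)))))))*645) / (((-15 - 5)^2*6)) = 387 / 130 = 2.98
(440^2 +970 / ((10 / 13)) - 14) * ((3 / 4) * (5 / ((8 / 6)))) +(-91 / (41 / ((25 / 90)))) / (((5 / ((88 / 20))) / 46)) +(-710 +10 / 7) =113088628873 / 206640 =547273.66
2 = 2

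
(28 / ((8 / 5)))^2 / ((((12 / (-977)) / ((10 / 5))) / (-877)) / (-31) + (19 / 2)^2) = 6507616255 / 1917754663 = 3.39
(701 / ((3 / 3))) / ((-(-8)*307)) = 701 / 2456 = 0.29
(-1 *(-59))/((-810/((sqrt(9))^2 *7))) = -413/90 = -4.59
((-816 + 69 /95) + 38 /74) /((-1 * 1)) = 2863882 /3515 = 814.76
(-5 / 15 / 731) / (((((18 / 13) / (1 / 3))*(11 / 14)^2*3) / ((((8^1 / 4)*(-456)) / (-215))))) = -387296 / 1540374165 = -0.00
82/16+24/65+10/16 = 1591/260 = 6.12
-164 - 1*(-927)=763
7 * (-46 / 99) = -322 / 99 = -3.25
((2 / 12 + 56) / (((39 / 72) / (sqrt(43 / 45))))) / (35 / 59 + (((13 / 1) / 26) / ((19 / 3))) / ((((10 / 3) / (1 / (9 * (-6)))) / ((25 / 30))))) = 170.97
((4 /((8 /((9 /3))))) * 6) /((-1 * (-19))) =9 /19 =0.47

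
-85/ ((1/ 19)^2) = -30685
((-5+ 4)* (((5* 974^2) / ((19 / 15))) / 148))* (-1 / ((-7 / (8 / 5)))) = -28460280 / 4921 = -5783.43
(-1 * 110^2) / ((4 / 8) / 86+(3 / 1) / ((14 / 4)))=-14568400 / 1039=-14021.56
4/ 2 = 2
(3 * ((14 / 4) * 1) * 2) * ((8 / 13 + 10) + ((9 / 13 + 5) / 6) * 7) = 4711 / 13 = 362.38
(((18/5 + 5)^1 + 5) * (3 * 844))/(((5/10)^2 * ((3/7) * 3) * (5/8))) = 12855808/75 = 171410.77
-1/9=-0.11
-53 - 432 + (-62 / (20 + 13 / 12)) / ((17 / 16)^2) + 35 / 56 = -284852087 / 584936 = -486.98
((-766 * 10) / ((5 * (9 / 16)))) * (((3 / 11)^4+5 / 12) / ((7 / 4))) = -1818226624 / 2767149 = -657.08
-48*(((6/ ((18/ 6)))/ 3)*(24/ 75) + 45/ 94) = -39032/ 1175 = -33.22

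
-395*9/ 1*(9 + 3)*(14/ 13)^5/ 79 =-290424960/ 371293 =-782.20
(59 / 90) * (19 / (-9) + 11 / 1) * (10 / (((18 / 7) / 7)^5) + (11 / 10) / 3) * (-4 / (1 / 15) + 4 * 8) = -5834544609754 / 23914845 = -243971.67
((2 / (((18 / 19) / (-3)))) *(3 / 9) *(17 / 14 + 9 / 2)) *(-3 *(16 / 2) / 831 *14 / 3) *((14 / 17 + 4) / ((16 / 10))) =623200 / 127143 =4.90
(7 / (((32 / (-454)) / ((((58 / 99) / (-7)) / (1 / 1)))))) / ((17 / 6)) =6583 / 2244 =2.93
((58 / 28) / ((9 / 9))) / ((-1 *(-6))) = 29 / 84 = 0.35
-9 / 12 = -3 / 4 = -0.75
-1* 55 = -55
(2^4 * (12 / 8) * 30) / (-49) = -14.69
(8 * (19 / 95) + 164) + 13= 178.60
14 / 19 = 0.74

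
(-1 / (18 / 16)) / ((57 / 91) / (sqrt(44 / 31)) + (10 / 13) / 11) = 2242240 / 9794781 - 304304 * sqrt(341) / 3264927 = -1.49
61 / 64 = 0.95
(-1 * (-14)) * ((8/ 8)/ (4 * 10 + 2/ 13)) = 91/ 261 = 0.35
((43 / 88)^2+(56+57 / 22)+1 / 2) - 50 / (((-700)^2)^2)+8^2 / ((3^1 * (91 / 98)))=82.30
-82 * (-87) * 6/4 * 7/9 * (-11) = -91553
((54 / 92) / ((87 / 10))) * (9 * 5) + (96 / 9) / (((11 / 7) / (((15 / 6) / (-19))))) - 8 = -2449517 / 418209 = -5.86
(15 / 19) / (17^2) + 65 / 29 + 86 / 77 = 41210504 / 12261403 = 3.36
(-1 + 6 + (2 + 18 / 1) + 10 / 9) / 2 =235 / 18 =13.06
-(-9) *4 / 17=36 / 17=2.12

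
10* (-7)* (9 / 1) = -630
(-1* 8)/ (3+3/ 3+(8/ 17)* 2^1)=-34/ 21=-1.62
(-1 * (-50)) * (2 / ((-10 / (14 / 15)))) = -28 / 3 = -9.33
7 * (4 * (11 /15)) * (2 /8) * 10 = 154 /3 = 51.33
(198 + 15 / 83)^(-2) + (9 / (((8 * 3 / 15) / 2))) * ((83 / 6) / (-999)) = -12474225791 / 80088601896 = -0.16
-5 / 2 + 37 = 34.50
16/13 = 1.23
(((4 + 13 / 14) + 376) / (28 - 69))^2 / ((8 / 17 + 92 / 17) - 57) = -483495113 / 286314644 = -1.69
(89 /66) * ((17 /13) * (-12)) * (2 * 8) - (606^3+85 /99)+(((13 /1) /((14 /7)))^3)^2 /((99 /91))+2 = -555300168377 /2496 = -222476029.00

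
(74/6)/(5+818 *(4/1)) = 37/9831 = 0.00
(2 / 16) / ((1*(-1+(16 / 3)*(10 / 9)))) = 27 / 1064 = 0.03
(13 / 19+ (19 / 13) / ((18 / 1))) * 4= 6806 / 2223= 3.06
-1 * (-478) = 478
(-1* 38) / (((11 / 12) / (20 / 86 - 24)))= 466032 / 473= 985.27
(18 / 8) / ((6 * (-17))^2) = 1 / 4624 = 0.00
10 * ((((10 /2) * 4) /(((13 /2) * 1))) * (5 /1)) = 2000 /13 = 153.85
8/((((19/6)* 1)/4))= 10.11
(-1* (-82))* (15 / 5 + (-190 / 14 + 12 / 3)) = -3772 / 7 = -538.86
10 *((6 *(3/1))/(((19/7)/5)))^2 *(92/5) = 73029600/361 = 202298.06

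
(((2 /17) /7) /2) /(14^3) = 1 /326536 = 0.00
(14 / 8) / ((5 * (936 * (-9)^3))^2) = 7 / 46559333433600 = 0.00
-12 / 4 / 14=-3 / 14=-0.21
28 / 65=0.43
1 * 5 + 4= 9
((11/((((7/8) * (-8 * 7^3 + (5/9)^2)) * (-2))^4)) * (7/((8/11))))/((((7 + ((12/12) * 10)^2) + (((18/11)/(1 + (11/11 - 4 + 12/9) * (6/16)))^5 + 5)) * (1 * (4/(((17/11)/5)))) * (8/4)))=1296418165725177/285361871724318168739355601862300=0.00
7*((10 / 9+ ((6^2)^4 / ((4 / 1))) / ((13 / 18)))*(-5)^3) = -59521505750 / 117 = -508730818.38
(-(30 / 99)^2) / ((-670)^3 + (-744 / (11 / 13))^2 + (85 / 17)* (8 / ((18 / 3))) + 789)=100 / 326688112263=0.00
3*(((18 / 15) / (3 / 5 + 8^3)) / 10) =9 / 12815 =0.00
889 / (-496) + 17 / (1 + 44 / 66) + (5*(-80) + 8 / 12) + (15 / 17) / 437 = -21607038323 / 55271760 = -390.92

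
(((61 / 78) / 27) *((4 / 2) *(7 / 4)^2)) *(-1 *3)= -2989 / 5616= -0.53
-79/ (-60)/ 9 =79/ 540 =0.15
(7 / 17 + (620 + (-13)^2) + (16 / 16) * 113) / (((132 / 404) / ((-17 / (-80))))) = 1549441 / 2640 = 586.91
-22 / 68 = -11 / 34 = -0.32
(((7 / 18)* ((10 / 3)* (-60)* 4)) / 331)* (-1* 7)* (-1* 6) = -39200 / 993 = -39.48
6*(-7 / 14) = -3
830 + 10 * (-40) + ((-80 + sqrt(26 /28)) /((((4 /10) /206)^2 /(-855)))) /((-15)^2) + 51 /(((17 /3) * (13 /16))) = 1048174934 /13 - 1007855 * sqrt(182) /14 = 79657647.70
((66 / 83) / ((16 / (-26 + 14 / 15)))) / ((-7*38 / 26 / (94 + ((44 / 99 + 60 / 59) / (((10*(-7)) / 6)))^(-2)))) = 638377846249 / 33237104320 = 19.21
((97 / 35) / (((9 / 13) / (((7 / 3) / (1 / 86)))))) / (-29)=-108446 / 3915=-27.70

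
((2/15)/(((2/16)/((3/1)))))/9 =16/45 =0.36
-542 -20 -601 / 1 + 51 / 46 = -53447 / 46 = -1161.89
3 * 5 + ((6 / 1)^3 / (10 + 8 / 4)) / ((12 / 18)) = 42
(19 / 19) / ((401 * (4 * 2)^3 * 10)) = 1 / 2053120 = 0.00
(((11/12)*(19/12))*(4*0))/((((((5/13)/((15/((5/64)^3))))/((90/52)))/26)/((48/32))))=0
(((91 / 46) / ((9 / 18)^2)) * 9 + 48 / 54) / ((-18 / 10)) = -40.06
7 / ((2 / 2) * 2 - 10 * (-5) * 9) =7 / 452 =0.02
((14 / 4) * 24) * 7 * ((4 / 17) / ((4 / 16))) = 9408 / 17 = 553.41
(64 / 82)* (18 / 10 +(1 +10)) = 2048 / 205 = 9.99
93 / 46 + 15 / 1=783 / 46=17.02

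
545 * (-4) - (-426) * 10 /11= -19720 /11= -1792.73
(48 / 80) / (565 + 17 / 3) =9 / 8560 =0.00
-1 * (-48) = 48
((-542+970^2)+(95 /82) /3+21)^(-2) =60516 /53515109106222241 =0.00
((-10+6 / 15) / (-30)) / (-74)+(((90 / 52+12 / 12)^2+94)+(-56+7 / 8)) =57937517 / 1250600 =46.33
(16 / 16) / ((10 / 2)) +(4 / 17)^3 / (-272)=83501 / 417605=0.20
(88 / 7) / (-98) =-0.13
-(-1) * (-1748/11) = -1748/11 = -158.91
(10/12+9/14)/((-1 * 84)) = -31/1764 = -0.02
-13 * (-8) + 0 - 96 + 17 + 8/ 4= 27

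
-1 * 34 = -34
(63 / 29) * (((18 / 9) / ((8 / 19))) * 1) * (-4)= -41.28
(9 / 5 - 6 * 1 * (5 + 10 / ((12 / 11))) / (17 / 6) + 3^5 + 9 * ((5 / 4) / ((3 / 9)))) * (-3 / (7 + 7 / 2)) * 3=-213.04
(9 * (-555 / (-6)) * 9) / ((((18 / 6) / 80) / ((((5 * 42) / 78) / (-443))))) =-6993000 / 5759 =-1214.27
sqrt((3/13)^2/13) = 0.06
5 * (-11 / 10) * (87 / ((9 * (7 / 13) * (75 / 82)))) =-170027 / 1575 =-107.95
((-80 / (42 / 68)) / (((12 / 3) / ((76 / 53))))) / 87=-51680 / 96831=-0.53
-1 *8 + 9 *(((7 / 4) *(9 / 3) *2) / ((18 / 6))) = 47 / 2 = 23.50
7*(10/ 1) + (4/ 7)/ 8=70.07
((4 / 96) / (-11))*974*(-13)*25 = 158275 / 132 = 1199.05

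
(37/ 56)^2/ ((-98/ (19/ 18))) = -26011/ 5531904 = -0.00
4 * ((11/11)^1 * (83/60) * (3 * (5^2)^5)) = 162109375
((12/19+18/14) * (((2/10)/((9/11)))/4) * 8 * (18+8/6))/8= 5423/2394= 2.27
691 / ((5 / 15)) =2073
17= 17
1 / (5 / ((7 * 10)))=14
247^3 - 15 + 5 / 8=120553669 / 8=15069208.62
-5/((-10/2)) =1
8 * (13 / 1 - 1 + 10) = 176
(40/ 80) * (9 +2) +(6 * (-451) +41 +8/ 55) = -292529/ 110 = -2659.35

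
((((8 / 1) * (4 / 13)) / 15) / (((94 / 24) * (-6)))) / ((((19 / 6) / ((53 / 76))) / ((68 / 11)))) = -115328 / 12131405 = -0.01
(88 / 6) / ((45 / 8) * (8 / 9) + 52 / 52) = 22 / 9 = 2.44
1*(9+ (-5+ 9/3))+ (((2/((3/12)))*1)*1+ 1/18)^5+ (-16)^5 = -1917245087567/1889568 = -1014647.31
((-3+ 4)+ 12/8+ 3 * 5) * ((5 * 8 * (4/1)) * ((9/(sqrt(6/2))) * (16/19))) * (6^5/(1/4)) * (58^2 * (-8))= -10255775664399.52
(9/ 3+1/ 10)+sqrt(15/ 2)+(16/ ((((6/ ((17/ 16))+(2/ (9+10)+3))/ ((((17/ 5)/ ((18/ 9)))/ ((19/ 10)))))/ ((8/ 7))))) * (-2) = -126381/ 197890+sqrt(30)/ 2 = 2.10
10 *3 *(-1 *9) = -270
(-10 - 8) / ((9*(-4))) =1 / 2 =0.50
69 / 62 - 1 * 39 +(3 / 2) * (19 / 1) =-291 / 31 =-9.39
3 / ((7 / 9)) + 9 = 90 / 7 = 12.86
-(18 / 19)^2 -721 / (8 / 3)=-783435 / 2888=-271.27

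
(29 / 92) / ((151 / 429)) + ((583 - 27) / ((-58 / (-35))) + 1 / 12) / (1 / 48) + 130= 6542464781 / 402868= 16239.72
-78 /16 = -39 /8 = -4.88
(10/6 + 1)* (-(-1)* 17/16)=17/6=2.83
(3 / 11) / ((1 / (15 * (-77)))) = -315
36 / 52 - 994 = -12913 / 13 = -993.31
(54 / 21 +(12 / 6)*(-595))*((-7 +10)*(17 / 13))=-423912 / 91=-4658.37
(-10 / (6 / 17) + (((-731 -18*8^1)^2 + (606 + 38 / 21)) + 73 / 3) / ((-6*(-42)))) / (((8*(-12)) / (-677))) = 899364035 / 42336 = 21243.48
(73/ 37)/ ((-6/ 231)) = -5621/ 74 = -75.96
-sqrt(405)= -9 * sqrt(5)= -20.12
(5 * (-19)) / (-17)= 95 / 17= 5.59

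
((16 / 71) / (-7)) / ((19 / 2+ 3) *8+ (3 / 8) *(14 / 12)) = -256 / 798679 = -0.00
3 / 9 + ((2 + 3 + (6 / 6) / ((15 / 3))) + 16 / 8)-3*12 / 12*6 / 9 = 83 / 15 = 5.53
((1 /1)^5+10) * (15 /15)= 11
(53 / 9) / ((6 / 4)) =106 / 27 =3.93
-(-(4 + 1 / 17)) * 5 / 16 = 345 / 272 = 1.27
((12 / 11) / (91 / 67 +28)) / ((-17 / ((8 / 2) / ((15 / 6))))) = -6432 / 1839145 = -0.00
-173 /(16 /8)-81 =-335 /2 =-167.50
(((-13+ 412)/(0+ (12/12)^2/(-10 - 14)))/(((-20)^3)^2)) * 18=-10773/4000000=-0.00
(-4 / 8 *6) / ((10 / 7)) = -21 / 10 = -2.10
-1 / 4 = -0.25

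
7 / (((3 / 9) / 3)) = 63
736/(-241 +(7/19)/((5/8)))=-3040/993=-3.06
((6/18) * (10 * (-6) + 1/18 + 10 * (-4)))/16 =-1799/864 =-2.08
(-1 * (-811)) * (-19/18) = -15409/18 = -856.06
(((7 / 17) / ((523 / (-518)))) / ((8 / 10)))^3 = -744909349625 / 5622659935768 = -0.13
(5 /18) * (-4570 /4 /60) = -2285 /432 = -5.29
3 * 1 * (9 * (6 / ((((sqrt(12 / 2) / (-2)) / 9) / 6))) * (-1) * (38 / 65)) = 110808 * sqrt(6) / 65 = 4175.74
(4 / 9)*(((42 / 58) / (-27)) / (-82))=14 / 96309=0.00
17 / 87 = 0.20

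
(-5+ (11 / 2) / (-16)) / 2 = -171 / 64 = -2.67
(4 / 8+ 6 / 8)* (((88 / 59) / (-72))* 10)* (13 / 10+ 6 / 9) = -55 / 108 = -0.51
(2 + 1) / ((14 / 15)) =45 / 14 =3.21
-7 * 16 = -112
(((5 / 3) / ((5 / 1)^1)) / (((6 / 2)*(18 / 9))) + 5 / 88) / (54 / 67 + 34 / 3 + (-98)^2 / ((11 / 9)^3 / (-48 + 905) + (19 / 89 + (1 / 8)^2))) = 700979648069 / 259154852069429184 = 0.00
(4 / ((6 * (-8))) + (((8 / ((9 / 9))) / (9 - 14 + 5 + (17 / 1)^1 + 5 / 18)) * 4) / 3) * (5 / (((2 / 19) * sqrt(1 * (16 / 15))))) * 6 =189335 * sqrt(15) / 4976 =147.37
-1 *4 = -4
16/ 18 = 8/ 9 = 0.89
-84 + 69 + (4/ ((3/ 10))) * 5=155/ 3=51.67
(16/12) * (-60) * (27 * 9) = -19440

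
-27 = -27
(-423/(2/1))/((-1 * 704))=423/1408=0.30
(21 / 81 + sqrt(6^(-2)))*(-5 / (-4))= 115 / 216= 0.53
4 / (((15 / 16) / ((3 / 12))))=1.07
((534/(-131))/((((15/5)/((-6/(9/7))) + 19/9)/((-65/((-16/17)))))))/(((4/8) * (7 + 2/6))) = -11152323/213268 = -52.29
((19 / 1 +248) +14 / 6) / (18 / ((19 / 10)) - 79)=-15352 / 3963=-3.87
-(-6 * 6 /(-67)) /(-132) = 3 /737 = 0.00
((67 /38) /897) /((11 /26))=67 /14421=0.00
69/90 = 23/30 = 0.77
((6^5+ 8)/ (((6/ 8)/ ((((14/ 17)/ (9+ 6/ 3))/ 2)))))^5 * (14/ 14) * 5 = 2459089284384766619193180160/ 55566661698801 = 44254760124231.61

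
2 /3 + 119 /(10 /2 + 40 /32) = 1478 /75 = 19.71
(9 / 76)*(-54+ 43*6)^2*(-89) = -8333604 / 19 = -438610.74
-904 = -904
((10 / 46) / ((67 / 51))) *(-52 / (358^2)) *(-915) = 3033225 / 49375181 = 0.06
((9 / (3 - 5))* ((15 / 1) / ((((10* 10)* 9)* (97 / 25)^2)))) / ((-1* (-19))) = -375 / 1430168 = -0.00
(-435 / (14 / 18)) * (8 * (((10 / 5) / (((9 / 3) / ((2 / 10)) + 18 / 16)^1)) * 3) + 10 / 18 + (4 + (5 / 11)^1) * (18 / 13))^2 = -52624.62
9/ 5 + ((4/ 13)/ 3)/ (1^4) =1.90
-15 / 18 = -5 / 6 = -0.83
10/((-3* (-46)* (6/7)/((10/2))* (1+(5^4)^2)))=175/161719164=0.00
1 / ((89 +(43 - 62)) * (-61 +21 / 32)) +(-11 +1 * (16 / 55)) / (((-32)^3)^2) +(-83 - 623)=-563569809551883177 / 798257252925440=-706.00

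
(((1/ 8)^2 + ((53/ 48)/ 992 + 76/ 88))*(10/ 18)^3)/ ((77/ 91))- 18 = -74853557017/ 4200159744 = -17.82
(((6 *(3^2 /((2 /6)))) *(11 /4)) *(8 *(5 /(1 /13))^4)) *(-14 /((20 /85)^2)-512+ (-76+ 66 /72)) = -106875672564375 /2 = -53437836282187.50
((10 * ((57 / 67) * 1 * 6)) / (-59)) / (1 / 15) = -12.98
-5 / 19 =-0.26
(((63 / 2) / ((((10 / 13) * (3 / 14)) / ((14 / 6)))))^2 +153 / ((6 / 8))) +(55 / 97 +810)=1938461357 / 9700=199841.38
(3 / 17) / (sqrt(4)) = 3 / 34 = 0.09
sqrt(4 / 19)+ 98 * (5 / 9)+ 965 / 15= 2 * sqrt(19) / 19+ 1069 / 9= 119.24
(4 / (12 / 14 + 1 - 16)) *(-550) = 1400 / 9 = 155.56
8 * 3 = 24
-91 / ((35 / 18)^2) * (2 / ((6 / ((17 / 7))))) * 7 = -23868 / 175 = -136.39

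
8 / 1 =8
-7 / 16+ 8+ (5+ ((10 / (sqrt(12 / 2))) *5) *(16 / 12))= 201 / 16+ 100 *sqrt(6) / 9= 39.78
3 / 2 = 1.50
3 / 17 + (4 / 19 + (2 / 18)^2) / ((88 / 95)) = 50539 / 121176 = 0.42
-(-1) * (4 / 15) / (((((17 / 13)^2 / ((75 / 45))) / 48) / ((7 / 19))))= 75712 / 16473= 4.60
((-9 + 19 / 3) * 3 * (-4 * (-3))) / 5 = -96 / 5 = -19.20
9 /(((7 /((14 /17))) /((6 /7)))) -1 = -11 /119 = -0.09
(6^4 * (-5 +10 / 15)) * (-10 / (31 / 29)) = 52536.77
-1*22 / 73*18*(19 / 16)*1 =-1881 / 292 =-6.44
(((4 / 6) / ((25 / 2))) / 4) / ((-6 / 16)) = -8 / 225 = -0.04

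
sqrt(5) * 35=35 * sqrt(5)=78.26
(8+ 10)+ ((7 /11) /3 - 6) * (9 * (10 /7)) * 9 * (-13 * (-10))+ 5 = -6702329 /77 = -87043.23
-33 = -33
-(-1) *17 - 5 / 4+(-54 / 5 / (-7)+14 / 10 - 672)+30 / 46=-2101549 / 3220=-652.65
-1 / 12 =-0.08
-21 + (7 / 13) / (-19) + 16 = -1242 / 247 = -5.03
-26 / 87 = -0.30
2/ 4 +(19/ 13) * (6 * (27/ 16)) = 1591/ 104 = 15.30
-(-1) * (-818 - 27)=-845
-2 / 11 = -0.18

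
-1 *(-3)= 3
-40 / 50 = -4 / 5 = -0.80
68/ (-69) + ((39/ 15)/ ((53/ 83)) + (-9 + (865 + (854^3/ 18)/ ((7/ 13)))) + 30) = 3525077319683/ 54855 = 64261732.20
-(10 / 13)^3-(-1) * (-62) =-137214 / 2197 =-62.46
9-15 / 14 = 111 / 14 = 7.93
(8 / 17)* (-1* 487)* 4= -15584 / 17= -916.71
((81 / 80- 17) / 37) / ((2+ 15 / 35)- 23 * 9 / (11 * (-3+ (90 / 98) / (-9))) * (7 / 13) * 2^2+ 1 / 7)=-24325301 / 880332120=-0.03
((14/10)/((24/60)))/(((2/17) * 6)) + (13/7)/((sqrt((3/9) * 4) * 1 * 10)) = 13 * sqrt(3)/140 + 119/24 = 5.12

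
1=1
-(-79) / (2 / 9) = 711 / 2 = 355.50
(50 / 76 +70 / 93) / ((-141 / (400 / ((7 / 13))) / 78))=-336986000 / 581343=-579.67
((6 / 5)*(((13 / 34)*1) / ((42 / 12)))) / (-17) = -78 / 10115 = -0.01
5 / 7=0.71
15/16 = 0.94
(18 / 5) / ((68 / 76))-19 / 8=1121 / 680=1.65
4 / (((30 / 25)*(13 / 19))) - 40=-1370 / 39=-35.13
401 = 401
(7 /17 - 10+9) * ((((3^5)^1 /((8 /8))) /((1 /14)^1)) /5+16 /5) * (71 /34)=-242678 /289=-839.72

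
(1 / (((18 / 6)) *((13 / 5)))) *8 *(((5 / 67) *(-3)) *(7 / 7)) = -200 / 871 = -0.23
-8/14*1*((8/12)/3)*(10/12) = -20/189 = -0.11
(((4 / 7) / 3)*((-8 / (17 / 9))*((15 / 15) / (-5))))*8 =1.29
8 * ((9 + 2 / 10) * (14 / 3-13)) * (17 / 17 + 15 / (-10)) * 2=1840 / 3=613.33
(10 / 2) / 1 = 5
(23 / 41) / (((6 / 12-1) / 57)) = -2622 / 41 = -63.95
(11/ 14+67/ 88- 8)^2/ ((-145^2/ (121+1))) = -38553525/ 159561248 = -0.24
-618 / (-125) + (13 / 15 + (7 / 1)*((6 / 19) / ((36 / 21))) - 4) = 44177 / 14250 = 3.10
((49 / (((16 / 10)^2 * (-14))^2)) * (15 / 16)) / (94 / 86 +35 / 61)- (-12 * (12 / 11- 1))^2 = -162062008167 / 138677321728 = -1.17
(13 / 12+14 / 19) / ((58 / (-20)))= -2075 / 3306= -0.63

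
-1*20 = -20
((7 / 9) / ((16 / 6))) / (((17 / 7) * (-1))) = -49 / 408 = -0.12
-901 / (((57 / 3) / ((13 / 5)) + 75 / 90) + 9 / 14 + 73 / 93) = -94.16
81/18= 9/2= 4.50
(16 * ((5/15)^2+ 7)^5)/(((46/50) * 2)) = 214748364800/1358127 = 158120.97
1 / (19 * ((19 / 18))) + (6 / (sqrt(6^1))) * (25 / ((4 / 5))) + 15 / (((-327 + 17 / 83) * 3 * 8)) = 3756041 / 78334112 + 125 * sqrt(6) / 4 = 76.59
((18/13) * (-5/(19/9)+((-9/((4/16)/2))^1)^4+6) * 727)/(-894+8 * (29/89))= -297338107095891/9797749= -30347593.83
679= 679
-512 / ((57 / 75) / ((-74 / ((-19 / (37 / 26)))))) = -17523200 / 4693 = -3733.90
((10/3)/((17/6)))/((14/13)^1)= 130/119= 1.09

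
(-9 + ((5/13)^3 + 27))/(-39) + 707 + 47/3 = 20626859/28561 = 722.20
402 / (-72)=-67 / 12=-5.58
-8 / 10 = -4 / 5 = -0.80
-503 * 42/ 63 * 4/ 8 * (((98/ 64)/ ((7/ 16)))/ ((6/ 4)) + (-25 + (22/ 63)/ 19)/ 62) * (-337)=24284654393/ 222642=109074.90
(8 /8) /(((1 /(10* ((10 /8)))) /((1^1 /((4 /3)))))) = 75 /8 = 9.38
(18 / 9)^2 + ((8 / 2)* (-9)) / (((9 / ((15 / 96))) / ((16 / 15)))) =3.33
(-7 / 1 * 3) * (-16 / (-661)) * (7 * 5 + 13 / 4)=-12852 / 661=-19.44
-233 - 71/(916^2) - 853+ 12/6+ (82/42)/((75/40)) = -286228873757/264302640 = -1082.96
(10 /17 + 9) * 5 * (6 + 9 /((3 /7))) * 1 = 22005 /17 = 1294.41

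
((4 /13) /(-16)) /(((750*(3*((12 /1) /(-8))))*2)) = 1 /351000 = 0.00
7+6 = 13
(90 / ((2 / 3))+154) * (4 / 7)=1156 / 7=165.14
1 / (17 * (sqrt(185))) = sqrt(185) / 3145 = 0.00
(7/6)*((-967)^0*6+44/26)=350/39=8.97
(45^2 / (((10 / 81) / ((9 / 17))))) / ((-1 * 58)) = -295245 / 1972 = -149.72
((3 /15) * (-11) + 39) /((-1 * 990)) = -92 /2475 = -0.04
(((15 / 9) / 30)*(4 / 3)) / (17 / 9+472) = 2 / 12795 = 0.00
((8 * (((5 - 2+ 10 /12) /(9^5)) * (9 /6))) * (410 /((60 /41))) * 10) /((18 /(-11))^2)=23391115 /28697814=0.82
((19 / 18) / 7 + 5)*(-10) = -3245 / 63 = -51.51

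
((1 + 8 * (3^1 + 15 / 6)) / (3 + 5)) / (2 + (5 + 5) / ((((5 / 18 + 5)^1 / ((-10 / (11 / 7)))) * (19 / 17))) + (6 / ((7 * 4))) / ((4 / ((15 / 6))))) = -2501730 / 3849011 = -0.65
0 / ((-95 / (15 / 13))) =0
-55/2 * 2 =-55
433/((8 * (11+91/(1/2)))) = 433/1544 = 0.28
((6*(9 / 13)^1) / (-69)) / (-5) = 18 / 1495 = 0.01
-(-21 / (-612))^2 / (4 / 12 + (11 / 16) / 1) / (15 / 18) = -2 / 1445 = -0.00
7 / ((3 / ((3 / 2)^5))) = 567 / 32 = 17.72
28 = 28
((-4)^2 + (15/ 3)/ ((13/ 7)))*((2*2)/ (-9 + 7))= -486/ 13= -37.38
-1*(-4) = 4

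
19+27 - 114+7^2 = -19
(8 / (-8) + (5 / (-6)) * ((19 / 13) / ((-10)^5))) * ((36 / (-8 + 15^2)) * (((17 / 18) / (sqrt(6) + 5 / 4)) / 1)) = 26519677 / 600873000 - 26519677 * sqrt(6) / 751091250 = -0.04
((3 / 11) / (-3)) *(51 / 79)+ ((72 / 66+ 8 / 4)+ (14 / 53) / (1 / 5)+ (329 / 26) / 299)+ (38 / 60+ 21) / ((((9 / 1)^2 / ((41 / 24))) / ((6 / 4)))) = 35356815781351 / 6960435973920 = 5.08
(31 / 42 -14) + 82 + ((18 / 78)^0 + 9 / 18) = 1475 / 21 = 70.24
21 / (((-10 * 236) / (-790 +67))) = 15183 / 2360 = 6.43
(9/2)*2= 9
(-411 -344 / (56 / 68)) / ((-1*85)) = 5801 / 595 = 9.75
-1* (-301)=301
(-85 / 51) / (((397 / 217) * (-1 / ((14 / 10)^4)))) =521017 / 148875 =3.50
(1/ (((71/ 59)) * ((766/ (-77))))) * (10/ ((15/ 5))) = -22715/ 81579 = -0.28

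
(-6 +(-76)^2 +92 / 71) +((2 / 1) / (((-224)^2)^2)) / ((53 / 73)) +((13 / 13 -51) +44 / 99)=243930969185236535 / 42632304132096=5721.74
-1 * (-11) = 11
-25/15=-5/3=-1.67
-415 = -415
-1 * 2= -2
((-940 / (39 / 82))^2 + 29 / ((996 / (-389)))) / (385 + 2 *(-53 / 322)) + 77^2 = 502997964583429 / 31273925904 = 16083.62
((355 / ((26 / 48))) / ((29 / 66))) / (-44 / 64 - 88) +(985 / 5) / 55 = -11801633 / 891605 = -13.24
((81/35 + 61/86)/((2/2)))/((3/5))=9101/1806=5.04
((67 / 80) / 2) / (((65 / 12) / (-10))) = -201 / 260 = -0.77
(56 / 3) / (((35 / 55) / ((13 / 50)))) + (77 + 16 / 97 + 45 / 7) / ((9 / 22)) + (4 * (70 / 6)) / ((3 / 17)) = 72783664 / 152775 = 476.41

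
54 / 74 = 27 / 37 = 0.73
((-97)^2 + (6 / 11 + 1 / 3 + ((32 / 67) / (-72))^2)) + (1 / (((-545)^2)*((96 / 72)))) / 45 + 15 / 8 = 447250530973801091 / 47520423819000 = 9411.75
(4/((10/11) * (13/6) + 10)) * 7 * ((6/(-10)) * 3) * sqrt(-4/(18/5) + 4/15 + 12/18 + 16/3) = -5544 * sqrt(290)/9875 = -9.56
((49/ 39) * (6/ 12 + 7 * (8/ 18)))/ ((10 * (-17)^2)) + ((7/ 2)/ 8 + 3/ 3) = 1.44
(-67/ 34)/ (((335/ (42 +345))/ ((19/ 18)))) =-817/ 340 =-2.40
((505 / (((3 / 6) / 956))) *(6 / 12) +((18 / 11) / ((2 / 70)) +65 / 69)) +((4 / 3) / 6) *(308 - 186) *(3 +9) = 366721133 / 759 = 483163.55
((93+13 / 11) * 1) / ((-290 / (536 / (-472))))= 34706 / 94105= 0.37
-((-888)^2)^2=-621801639936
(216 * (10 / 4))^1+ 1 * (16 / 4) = 544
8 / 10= 4 / 5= 0.80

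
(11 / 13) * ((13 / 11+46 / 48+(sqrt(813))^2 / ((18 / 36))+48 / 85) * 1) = 36548137 / 26520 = 1378.13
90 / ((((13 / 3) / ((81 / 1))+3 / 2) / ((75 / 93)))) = 218700 / 4681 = 46.72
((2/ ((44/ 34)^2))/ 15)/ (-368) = -289/ 1335840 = -0.00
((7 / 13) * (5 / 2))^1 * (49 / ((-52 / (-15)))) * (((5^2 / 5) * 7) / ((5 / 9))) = 1620675 / 1352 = 1198.72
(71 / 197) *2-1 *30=-5768 / 197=-29.28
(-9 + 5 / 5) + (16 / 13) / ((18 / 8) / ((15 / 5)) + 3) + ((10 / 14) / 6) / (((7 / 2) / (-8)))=-75904 / 9555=-7.94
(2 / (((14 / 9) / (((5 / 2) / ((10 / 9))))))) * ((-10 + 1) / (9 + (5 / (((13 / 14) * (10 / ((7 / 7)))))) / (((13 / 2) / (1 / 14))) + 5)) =-13689 / 7364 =-1.86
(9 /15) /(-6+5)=-3 /5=-0.60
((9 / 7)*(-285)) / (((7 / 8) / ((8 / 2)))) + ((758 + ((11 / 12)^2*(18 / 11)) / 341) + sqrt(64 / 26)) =-11144575 / 12152 + 4*sqrt(26) / 13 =-915.53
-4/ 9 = -0.44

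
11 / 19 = 0.58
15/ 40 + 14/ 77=0.56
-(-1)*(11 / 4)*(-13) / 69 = -143 / 276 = -0.52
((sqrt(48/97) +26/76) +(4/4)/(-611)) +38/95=4 * sqrt(291)/97 +85961/116090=1.44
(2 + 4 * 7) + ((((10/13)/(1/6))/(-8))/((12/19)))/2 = 6145/208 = 29.54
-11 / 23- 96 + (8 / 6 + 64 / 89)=-579869 / 6141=-94.43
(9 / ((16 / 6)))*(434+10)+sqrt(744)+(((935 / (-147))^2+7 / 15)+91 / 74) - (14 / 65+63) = 1504.71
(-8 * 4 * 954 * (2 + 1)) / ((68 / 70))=-1602720 / 17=-94277.65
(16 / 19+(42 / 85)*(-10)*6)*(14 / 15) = -130256 / 4845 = -26.88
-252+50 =-202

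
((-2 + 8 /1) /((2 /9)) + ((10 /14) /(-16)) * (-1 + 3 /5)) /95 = 1513 /5320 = 0.28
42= 42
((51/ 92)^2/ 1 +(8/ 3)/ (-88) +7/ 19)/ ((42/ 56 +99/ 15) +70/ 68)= 291141575/ 3779859468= 0.08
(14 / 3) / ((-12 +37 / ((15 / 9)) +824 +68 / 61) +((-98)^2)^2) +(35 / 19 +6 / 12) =7511373297077 / 3207103136214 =2.34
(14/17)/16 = 7/136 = 0.05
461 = 461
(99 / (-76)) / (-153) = 11 / 1292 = 0.01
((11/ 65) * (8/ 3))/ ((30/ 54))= 264/ 325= 0.81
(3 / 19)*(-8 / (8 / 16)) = -2.53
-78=-78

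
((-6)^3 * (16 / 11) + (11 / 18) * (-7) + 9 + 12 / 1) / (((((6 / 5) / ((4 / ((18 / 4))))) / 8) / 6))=-9423520 / 891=-10576.34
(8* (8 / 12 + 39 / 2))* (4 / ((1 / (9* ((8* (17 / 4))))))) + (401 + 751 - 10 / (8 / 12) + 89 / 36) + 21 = 7150769 / 36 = 198632.47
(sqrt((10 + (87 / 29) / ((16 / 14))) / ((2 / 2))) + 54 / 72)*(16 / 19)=12 / 19 + 4*sqrt(202) / 19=3.62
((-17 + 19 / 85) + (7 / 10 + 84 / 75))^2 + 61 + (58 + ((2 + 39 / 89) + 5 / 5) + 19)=23479042841 / 64302500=365.13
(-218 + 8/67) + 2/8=-58325/268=-217.63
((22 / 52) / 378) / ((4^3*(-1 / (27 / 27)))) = -11 / 628992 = -0.00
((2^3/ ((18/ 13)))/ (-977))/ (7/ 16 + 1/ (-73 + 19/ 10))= -0.01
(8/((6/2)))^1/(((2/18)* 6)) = 4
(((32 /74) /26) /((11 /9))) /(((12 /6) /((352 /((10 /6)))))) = 1.44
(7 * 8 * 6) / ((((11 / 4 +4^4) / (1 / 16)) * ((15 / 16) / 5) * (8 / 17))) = 952 / 1035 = 0.92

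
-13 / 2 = -6.50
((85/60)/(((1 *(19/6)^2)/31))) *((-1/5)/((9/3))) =-527/1805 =-0.29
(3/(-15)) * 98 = -19.60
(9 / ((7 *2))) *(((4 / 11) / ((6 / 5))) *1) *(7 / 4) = 15 / 44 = 0.34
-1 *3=-3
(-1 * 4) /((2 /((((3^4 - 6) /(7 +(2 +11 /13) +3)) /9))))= -1.30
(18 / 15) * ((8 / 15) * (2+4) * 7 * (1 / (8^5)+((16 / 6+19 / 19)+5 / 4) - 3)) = 1318933 / 25600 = 51.52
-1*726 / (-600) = 121 / 100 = 1.21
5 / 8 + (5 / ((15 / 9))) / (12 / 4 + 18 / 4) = 41 / 40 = 1.02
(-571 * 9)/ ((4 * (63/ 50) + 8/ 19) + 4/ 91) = -74044425/ 79318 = -933.51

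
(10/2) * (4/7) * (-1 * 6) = -120/7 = -17.14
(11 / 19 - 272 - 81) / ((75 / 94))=-209808 / 475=-441.70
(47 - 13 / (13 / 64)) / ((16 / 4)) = -17 / 4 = -4.25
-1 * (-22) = 22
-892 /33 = -27.03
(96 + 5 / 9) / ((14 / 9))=869 / 14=62.07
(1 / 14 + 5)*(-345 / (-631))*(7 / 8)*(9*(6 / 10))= 132273 / 10096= 13.10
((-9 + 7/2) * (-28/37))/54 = 77/999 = 0.08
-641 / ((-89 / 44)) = 28204 / 89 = 316.90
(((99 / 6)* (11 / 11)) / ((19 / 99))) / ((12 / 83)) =90387 / 152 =594.65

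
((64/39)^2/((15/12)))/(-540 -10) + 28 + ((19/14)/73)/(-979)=484146845699/17293389750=28.00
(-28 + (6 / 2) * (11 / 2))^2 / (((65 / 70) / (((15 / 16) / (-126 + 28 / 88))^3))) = -19010673 / 321603423232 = -0.00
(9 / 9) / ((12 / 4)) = 1 / 3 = 0.33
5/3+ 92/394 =1123/591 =1.90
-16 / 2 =-8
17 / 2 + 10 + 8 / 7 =275 / 14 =19.64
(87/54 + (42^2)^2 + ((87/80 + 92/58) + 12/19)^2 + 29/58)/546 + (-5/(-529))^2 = 2175394233592737119503/381708321430924800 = 5699.10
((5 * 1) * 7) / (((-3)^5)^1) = -35 / 243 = -0.14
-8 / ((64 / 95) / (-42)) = 498.75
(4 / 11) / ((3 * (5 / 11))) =4 / 15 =0.27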